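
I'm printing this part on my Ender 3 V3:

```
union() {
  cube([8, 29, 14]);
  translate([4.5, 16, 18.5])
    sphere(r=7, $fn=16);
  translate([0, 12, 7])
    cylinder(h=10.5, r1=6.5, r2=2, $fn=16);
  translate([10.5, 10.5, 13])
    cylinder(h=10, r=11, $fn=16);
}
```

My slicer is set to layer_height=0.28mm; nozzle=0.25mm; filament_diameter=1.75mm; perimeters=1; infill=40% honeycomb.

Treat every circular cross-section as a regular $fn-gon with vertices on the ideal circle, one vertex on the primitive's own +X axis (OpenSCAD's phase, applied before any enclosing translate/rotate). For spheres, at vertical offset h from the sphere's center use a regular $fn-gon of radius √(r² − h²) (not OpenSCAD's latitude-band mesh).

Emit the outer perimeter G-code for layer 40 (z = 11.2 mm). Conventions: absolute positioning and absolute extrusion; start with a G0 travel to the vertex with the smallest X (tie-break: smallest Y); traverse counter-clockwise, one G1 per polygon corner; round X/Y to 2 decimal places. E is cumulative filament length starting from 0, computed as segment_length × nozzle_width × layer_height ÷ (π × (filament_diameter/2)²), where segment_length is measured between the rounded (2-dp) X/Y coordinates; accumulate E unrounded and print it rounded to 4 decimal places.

G0 X-4.70 Y12.00 Z11.20
G1 X-4.34 Y10.20 E0.0534
G1 X-3.32 Y8.68 E0.1067
G1 X-1.80 Y7.66 E0.1600
G1 X0.00 Y7.30 E0.2134
G1 X0.00 Y0.00 E0.4258
G1 X8.00 Y0.00 E0.6587
G1 X8.00 Y29.00 E1.5026
G1 X0.00 Y29.00 E1.7355
G1 X0.00 Y16.70 E2.0934
G1 X-1.80 Y16.34 E2.1468
G1 X-3.32 Y15.32 E2.2001
G1 X-4.34 Y13.80 E2.2534
G1 X-4.70 Y12.00 E2.3068

At z = 11.2 mm: the cube (footprint 8×29) is included at this height; the sphere at (4.5, 16) does not reach this height (|z−center|=7.300 > r=7); the cone at (0, 12) contributes a regular 16-gon of circumradius 4.700 (interpolated between r1=6.5 and r2=2 at t=0.400); the cylinder at (10.5, 10.5) is absent (z outside [13, 23]); Merging all regions: the regions partially overlap (shared area 33.81 mm²), so overlapping operands fuse into one piece — 1 connected region. The outline is a single polygon with 13 vertices. Extrusion per mm of travel: 0.25 × 0.28 / (π × 0.875²) = 0.029103. Accumulating E over each segment gives final E = 2.3068.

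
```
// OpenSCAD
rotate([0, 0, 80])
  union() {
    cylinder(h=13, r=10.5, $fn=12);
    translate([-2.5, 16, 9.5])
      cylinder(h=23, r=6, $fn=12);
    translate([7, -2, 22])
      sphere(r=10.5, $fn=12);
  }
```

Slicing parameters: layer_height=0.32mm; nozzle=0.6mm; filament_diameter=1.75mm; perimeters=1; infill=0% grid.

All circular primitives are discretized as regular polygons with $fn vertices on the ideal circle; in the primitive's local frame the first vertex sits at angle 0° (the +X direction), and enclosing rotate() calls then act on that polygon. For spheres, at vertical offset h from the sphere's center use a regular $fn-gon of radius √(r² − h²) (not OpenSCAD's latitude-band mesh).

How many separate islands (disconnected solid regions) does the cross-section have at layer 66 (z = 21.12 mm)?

2

At z = 21.12 mm: the cylinder does not reach this height (z outside [0, 13]); the r=6 cylinder at (-2.5, 16) gives a regular 12-gon of circumradius 6 (constant along its height); the sphere at (7, -2): section is a regular 12-gon, circumradius = √(r²−h²) = √(10.5²−0.88²) = 10.463; Taking the union: the 2 present regions are separate (no shared area or edge), so areas and boundary lengths simply add and each stays a separate island — 2 connected regions; (whole slice rotated 80° about Z — lengths, areas and connectivity unchanged). Overall, the cross-section has 2 separate islands. Island count = 2.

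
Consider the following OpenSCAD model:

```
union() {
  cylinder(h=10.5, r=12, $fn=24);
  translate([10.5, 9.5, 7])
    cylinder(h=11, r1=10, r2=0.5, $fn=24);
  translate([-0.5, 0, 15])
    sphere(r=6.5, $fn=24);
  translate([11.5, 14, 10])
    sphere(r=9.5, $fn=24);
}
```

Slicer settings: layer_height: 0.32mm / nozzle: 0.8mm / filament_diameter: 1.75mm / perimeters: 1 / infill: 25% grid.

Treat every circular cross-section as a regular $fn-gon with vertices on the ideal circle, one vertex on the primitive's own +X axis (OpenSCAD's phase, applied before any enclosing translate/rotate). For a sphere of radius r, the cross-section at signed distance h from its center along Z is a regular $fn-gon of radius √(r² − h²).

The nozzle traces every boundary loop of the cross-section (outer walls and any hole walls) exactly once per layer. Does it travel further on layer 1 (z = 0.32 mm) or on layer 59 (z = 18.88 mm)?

Layer 1 (z = 0.32): the r=12 cylinder gives a regular 24-gon of circumradius 12 (constant along its height) (perimeter = 2·24·12.000·sin(180°/24) = 75.18 mm); the cone at (10.5, 9.5) does not reach this height (z outside [7, 18]); the sphere at (-0.5, 0) is not intersected at this z (|z−center|=14.680 > r=6.5); the sphere at (11.5, 14) is absent (|z−center|=9.680 > r=9.5); Combining (union): only the r=12 cylinder is present, so the union is just that shape — boundary = 75.18 mm. So its perimeter = 75.18 mm. Layer 59 (z = 18.88): the cylinder is absent (z outside [0, 10.5]); the cone at (10.5, 9.5) does not reach this height (z outside [7, 18]); the sphere at (-0.5, 0): section is a regular 24-gon, circumradius = √(r²−h²) = √(6.5²−3.88²) = 5.215 (perimeter = 2·24·5.215·sin(180°/24) = 32.67 mm); the r=9.5 sphere at (11.5, 14) slices to a regular 24-gon of circumradius 3.376 (√(r²−h²) with h=8.88 from center) (perimeter = 2·24·3.376·sin(180°/24) = 21.15 mm); Taking the union: the 2 present regions are separate (no shared area or edge), so areas and boundary lengths simply add and each stays a separate island — boundary = 53.82 mm. So its perimeter = 53.82 mm. Layer 1 is larger (75.18 vs 53.82 mm).

layer 1 (z = 0.32 mm)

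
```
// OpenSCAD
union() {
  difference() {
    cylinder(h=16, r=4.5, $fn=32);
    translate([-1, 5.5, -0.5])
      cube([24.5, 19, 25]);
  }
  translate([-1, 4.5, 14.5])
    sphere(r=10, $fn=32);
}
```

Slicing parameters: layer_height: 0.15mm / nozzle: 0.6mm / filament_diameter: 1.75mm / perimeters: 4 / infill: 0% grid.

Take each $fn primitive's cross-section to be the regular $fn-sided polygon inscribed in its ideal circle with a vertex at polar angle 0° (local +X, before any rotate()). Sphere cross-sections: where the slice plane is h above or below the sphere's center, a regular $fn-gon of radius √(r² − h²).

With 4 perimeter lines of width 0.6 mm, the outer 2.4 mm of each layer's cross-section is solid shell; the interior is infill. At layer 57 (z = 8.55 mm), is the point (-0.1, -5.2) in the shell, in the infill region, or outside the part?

outside

At z = 8.55 mm: the r=4.5 cylinder contributes a regular 32-gon of circumradius 4.5; the cube at (-1, 5.5) (footprint 24.5×19) is included at this height; Subtracting the remaining from the first: starting from the r=4.5 cylinder, the 24.5×19 cube at (-1, 5.5) misses the remaining region (no effect) — 1 connected region; the sphere at (-1, 4.5): section is a regular 32-gon, circumradius = √(r²−h²) = √(10²−5.95²) = 8.037; Merging all regions: the regions partially overlap (shared area 57.30 mm²), so overlapping operands fuse into one piece — 1 connected region. Overall, the cross-section is a single solid region. The nearest boundary edge runs (-0.00, -4.50)→(-0.88, -4.41); distance from the point to it = 0.71 mm. The point is not inside any of the regions above, so it lies outside the cross-section (0.71 mm from the nearest boundary).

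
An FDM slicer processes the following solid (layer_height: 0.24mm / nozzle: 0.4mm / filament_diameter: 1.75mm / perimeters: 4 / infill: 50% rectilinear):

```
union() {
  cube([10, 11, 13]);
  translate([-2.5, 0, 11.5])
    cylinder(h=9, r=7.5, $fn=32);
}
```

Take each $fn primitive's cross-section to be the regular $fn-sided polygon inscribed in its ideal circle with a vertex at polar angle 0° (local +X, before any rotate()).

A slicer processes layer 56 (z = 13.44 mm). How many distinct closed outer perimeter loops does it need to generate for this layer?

1

At z = 13.44 mm: the cube does not reach this height (z outside [0, 13]); the r=7.5 cylinder at (-2.5, 0) gives a regular 32-gon of circumradius 7.5 (constant along its height); Combining (union): only the r=7.5 cylinder at (-2.5, 0) is present, so the union is just that shape — 1 connected region. The result has 1 disconnected region.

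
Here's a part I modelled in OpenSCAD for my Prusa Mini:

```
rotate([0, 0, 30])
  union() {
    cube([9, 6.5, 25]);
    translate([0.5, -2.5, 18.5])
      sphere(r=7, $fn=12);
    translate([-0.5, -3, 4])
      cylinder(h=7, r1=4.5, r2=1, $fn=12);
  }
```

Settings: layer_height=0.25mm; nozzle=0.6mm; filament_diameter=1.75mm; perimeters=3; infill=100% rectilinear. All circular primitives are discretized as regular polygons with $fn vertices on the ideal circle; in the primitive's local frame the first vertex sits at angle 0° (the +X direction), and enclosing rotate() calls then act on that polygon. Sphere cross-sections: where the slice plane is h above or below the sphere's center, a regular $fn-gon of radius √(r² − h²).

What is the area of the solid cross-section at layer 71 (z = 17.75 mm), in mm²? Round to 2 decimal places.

At z = 17.75 mm: the cube is present — its section is the full 9×6.5 rectangle (area 58.50 mm²); the r=7 sphere at (0.5, -2.5) slices to a regular 12-gon of circumradius 6.960 (√(r²−h²) with h=0.75 from center) (area = (12/2)·6.960²·sin(360°/12) = 145.31 mm²); the cone at (-0.5, -3) is absent (z outside [4, 11]); Taking the union: the regions partially overlap — summed areas 203.81 mm² minus the doubly-counted overlap 21.96 mm² gives 181.85 mm² — area = 181.85 mm²; (whole slice rotated 30° about Z — lengths, areas and connectivity unchanged). Overall, the cross-section is a single solid region. Net area = 181.85 mm².

181.85 mm²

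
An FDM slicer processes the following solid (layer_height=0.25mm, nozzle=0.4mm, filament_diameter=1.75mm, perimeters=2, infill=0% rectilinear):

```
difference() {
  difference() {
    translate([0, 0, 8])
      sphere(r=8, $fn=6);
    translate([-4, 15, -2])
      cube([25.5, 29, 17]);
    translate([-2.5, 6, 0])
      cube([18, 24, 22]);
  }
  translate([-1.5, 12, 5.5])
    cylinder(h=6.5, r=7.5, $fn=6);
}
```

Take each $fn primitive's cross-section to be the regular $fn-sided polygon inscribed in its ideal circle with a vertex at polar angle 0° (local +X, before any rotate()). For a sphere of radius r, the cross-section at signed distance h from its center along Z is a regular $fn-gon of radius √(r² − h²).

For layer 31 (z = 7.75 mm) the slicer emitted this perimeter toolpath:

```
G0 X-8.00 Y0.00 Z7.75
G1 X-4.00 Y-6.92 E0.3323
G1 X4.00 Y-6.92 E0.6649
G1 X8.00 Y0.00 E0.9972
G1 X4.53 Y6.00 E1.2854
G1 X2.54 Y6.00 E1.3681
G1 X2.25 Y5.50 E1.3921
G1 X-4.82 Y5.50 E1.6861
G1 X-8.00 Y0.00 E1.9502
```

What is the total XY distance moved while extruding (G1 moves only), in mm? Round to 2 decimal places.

46.91 mm

Sum the Euclidean lengths of each G1 segment: total = 46.91 mm.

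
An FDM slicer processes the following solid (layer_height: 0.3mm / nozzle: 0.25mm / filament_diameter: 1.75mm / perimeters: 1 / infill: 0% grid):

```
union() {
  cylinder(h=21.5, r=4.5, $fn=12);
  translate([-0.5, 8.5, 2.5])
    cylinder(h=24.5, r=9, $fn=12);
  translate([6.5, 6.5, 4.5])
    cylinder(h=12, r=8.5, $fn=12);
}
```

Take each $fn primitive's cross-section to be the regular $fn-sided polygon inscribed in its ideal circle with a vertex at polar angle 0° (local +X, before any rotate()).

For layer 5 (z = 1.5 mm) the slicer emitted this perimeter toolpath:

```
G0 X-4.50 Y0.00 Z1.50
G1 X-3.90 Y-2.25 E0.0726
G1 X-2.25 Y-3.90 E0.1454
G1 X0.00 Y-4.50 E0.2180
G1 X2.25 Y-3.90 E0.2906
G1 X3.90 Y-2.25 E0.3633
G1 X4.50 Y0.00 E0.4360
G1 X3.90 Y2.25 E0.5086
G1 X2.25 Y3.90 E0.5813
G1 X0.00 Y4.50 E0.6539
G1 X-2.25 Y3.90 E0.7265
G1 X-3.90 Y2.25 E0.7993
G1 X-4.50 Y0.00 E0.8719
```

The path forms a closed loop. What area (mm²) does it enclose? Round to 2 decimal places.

Apply the shoelace formula to the sequence of (X, Y) vertices; enclosed area = 60.79 mm².

60.79 mm²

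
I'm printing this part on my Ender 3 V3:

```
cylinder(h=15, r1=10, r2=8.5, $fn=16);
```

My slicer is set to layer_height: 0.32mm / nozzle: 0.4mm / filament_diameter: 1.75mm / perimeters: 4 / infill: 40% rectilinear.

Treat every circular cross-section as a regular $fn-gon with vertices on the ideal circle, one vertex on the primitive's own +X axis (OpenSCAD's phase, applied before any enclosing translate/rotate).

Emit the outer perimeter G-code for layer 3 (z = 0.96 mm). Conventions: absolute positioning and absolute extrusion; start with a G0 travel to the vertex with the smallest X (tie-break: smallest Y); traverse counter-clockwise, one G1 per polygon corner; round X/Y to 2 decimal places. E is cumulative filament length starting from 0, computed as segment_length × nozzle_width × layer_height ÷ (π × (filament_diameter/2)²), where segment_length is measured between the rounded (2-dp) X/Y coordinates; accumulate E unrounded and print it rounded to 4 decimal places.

G0 X-9.90 Y0.00 Z0.96
G1 X-9.15 Y-3.79 E0.2056
G1 X-7.00 Y-7.00 E0.4112
G1 X-3.79 Y-9.15 E0.6168
G1 X0.00 Y-9.90 E0.8224
G1 X3.79 Y-9.15 E1.0280
G1 X7.00 Y-7.00 E1.2336
G1 X9.15 Y-3.79 E1.4392
G1 X9.90 Y0.00 E1.6448
G1 X9.15 Y3.79 E1.8504
G1 X7.00 Y7.00 E2.0560
G1 X3.79 Y9.15 E2.2616
G1 X0.00 Y9.90 E2.4672
G1 X-3.79 Y9.15 E2.6728
G1 X-7.00 Y7.00 E2.8784
G1 X-9.15 Y3.79 E3.0840
G1 X-9.90 Y0.00 E3.2896

At z = 0.96 mm: the cone (r1=10→r2=8.5) has section circumradius 9.904 here — a regular 16-gon. The outline is a single polygon with 16 vertices. Extrusion per mm of travel: 0.4 × 0.32 / (π × 0.875²) = 0.053216. Accumulating E over each segment gives final E = 3.2896.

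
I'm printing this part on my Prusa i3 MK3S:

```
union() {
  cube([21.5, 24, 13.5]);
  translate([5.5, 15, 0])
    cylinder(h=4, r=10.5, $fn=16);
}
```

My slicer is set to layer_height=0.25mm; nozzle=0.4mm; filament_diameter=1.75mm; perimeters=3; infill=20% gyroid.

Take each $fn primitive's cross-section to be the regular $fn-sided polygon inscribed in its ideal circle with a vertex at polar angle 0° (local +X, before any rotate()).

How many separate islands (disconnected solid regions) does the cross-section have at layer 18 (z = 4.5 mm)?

At z = 4.5 mm: the cube is present — its section is the full 21.5×24 rectangle; the cylinder at (5.5, 15) is absent (z outside [0, 4]); Merging all regions: only the 21.5×24 cube is present, so the union is just that shape — 1 connected region. Overall, the cross-section is a single solid region. Island count = 1.

1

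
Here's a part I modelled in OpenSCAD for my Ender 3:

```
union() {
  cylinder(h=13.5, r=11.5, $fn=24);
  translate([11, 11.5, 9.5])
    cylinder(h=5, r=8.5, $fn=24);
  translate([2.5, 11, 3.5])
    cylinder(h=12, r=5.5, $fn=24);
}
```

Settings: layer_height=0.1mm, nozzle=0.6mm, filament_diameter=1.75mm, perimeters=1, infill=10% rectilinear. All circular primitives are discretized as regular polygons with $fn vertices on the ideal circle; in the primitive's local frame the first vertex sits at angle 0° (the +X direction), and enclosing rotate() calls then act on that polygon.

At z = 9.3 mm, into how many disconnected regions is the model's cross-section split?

1

At z = 9.3 mm: the r=11.5 cylinder contributes a regular 24-gon of circumradius 11.5; the cylinder at (11, 11.5) does not reach this height (z outside [9.5, 14.5]); the r=5.5 cylinder at (2.5, 11) gives a regular 24-gon of circumradius 5.5 (constant along its height); Combining (union): the regions partially overlap (shared area 43.81 mm²), so overlapping operands fuse into one piece — 1 connected region. The result has 1 disconnected region.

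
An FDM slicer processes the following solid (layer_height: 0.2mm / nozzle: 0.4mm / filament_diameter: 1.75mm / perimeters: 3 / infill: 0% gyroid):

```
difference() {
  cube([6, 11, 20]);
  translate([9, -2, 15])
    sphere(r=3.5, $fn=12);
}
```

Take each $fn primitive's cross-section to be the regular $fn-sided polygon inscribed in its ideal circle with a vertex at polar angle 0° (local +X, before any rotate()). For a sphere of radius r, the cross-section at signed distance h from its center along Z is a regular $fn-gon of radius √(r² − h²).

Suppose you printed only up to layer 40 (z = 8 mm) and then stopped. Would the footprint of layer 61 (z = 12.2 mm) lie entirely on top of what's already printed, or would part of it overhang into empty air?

Compare the two slices. At z = 8: the cube (footprint 6×11) is included at this height (area 66.00 mm²); the sphere at (9, -2) is not intersected at this z (|z−center|=7.000 > r=3.5); Subtracting the remaining from the first: none of the subtracted shapes is present at this height, so the 6×11 cube is unchanged — area = 66.00 mm². At z = 12.2: the cube is present — its section is the full 6×11 rectangle (area 66.00 mm²); the sphere at (9, -2): section is a regular 12-gon, circumradius = √(r²−h²) = √(3.5²−2.8²) = 2.100 (area = (12/2)·2.100²·sin(360°/12) = 13.23 mm²); Taking the first minus the rest: starting from the 6×11 cube (66.00 mm²), the r=3.5 sphere at (9, -2) misses the remaining region (no effect) — area = 66.00 mm². Checking containment: the cross-section at z = 12.2 is a subset of the cross-section at z = 8.

entirely on top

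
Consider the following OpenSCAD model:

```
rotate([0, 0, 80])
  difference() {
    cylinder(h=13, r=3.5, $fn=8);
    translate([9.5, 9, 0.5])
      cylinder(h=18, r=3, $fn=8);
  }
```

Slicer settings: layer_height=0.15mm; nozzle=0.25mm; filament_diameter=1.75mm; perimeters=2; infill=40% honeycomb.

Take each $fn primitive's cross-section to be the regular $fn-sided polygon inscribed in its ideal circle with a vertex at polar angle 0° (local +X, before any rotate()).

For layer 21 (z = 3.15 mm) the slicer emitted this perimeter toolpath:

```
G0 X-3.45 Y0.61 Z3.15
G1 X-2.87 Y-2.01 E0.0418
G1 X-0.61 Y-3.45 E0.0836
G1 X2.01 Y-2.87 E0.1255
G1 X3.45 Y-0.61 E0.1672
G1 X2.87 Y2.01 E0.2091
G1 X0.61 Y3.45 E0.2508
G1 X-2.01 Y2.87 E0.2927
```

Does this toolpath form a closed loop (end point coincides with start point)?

Start point (G0): (-3.45, 0.61). End point (last G1): the path does not return to the start — open.

no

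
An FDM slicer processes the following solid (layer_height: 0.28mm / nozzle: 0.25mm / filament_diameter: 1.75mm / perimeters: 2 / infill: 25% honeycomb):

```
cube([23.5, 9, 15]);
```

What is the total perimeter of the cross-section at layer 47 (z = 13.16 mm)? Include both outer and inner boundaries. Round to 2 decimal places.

At z = 13.16 mm: the cube (footprint 23.5×9) is included at this height (perimeter 65.00 mm). Overall, the cross-section is a single solid region. Total boundary length (outer) = 65.00 mm.

65.00 mm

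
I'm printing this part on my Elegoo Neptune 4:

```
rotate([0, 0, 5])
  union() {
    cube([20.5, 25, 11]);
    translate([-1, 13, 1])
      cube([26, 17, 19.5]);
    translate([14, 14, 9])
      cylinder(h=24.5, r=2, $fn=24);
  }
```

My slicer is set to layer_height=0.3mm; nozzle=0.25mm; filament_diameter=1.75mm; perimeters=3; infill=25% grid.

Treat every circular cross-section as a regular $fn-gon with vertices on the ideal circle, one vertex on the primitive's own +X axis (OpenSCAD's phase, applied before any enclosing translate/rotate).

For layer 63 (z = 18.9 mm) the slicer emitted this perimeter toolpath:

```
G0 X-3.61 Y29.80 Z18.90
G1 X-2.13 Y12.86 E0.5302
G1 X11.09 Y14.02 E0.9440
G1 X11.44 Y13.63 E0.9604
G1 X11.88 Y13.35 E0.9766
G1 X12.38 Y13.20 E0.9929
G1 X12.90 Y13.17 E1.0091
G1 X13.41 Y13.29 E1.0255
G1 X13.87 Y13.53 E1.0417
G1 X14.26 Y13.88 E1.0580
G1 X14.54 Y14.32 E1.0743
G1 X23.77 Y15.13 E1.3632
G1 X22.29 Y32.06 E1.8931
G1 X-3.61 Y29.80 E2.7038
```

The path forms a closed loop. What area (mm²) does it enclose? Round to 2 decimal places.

Apply the shoelace formula to the sequence of (X, Y) vertices; enclosed area = 444.37 mm².

444.37 mm²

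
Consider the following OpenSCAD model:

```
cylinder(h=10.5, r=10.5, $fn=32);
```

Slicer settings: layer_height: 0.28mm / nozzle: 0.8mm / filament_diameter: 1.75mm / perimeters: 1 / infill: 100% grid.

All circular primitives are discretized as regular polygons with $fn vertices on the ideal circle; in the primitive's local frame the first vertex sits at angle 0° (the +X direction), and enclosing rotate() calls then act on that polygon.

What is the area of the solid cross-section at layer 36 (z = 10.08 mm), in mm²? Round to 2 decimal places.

At z = 10.08 mm: the cylinder: section is a regular 32-gon, circumradius r=10.5 (area = (32/2)·10.500²·sin(360°/32) = 344.14 mm²). Overall, the cross-section is a single solid region. Net area = 344.14 mm².

344.14 mm²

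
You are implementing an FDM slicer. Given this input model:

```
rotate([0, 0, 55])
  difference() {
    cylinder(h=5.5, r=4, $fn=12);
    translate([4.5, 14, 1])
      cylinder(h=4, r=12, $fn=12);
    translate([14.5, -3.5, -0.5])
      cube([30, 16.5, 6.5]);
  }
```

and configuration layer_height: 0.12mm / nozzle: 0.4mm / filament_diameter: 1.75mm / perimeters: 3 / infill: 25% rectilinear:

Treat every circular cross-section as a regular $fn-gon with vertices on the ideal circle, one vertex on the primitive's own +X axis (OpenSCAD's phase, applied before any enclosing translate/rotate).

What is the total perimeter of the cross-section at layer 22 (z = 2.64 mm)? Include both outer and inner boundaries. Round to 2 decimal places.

24.44 mm

At z = 2.64 mm: the r=4 cylinder contributes a regular 12-gon of circumradius 4 (perimeter = 2·12·4.000·sin(180°/12) = 24.85 mm); the cylinder at (4.5, 14): section is a regular 12-gon, circumradius r=12 (perimeter = 2·12·12.000·sin(180°/12) = 74.54 mm); the cube at (14.5, -3.5) is present — its section is the full 30×16.5 rectangle (perimeter 93.00 mm); Subtracting the remaining from the first: starting from the r=4 cylinder, the r=12 cylinder at (4.5, 14) partially overlaps it — only the 2.61 mm² overlap (of its 432.00 mm²) is removed, clipping the outline; the 30×16.5 cube at (14.5, -3.5) misses the remaining region (no effect) — boundary = 24.44 mm; (whole slice rotated 55° about Z — lengths, areas and connectivity unchanged). Overall, the cross-section is a single solid region. Total boundary length (outer) = 24.44 mm.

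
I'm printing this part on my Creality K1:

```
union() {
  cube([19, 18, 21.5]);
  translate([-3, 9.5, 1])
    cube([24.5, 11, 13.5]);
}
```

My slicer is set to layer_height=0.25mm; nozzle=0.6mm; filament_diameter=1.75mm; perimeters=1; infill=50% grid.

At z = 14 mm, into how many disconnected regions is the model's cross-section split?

At z = 14 mm: the 19×18 cube contributes its full rectangle; the cube at (-3, 9.5) is present — its section is the full 24.5×11 rectangle; Taking the union: the regions partially overlap (shared area 161.50 mm²), so overlapping operands fuse into one piece — 1 connected region. The result has 1 disconnected region.

1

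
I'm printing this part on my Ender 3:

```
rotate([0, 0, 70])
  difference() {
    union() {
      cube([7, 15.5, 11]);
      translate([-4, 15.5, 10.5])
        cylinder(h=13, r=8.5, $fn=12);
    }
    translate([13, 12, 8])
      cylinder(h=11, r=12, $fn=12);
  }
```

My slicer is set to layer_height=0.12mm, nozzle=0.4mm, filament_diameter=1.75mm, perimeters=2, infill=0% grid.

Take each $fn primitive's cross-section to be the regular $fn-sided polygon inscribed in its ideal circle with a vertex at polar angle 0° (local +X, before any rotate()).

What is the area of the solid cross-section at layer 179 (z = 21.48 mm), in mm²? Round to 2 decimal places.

216.75 mm²

At z = 21.48 mm: the cube is not intersected at this z (z outside [0, 11]); the r=8.5 cylinder at (-4, 15.5) gives a regular 12-gon of circumradius 8.5 (constant along its height) (area = (12/2)·8.500²·sin(360°/12) = 216.75 mm²); Taking the union: only the r=8.5 cylinder at (-4, 15.5) is present, so the union is just that shape — area = 216.75 mm²; the cylinder at (13, 12) does not reach this height (z outside [8, 19]); After the difference (first − rest): none of the subtracted shapes is present at this height, so the result so far is unchanged — area = 216.75 mm²; (rotated 70° about Z; rotation is an isometry so areas/perimeters/island counts are preserved). Overall, the cross-section is a single solid region. Net area = 216.75 mm².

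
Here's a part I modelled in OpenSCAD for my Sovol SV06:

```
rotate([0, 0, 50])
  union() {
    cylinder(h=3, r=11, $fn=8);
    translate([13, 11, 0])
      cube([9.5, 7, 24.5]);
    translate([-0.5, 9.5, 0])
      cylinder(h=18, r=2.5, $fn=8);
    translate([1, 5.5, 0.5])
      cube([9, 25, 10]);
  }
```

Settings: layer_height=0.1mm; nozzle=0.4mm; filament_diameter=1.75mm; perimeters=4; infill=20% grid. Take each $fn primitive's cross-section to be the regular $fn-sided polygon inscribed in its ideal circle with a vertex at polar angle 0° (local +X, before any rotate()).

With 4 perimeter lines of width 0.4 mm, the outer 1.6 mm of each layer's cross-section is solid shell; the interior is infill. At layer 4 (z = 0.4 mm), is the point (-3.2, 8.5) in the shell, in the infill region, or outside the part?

At z = 0.4 mm: the cylinder: section is a regular 8-gon, circumradius r=11; the cube at (13, 11) (footprint 9.5×7) is included at this height; the r=2.5 cylinder at (-0.5, 9.5) gives a regular 8-gon of circumradius 2.5 (constant along its height); the cube at (1, 5.5) is absent (z outside [0.5, 10.5]); Combining (union): the regions partially overlap (shared area 13.52 mm²), so overlapping operands fuse into one piece — 2 connected regions; (whole slice rotated 50° about Z — lengths, areas and connectivity unchanged). Overall, the cross-section has 2 separate islands. Undo the 50° rotation: the query point maps to (4.454, 7.915) in the un-rotated model frame. The nearest boundary edge runs (1.66, 10.31)→(7.78, 7.78); distance from the point to it = 1.15 mm. (Shell/infill is judged within the island containing the point — the largest one.) The point is inside the cross-section, 1.15 mm from the nearest boundary — within the 1.6 mm shell band (4 × 0.4).

shell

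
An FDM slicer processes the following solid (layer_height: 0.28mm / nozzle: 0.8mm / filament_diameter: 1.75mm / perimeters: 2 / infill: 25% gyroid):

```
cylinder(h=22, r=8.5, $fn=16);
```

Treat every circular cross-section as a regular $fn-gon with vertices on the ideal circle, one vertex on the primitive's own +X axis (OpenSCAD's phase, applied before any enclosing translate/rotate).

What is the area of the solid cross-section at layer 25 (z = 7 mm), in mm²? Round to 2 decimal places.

At z = 7 mm: the r=8.5 cylinder gives a regular 16-gon of circumradius 8.5 (constant along its height) (area = (16/2)·8.500²·sin(360°/16) = 221.19 mm²). Overall, the cross-section is a single solid region. Net area = 221.19 mm².

221.19 mm²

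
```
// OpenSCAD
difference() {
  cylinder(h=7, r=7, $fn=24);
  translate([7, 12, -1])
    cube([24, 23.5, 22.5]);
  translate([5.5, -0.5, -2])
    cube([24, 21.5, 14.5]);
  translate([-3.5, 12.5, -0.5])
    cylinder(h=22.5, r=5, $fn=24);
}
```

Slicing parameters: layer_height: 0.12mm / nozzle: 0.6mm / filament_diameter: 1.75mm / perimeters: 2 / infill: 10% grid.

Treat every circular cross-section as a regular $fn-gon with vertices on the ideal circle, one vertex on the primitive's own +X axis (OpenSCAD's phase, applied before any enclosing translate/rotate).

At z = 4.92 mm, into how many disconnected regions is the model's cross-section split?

At z = 4.92 mm: the r=7 cylinder contributes a regular 24-gon of circumradius 7; the 24×23.5 cube at (7, 12) contributes its full rectangle; the cube at (5.5, -0.5) is present — its section is the full 24×21.5 rectangle; the cylinder at (-3.5, 12.5): section is a regular 24-gon, circumradius r=5; Taking the first minus the rest: starting from the r=7 cylinder, the 24×23.5 cube at (7, 12) misses the remaining region (no effect); the 24×21.5 cube at (5.5, -0.5) partially overlaps it — only the 4.98 mm² overlap (of its 516.00 mm²) is removed, clipping the outline; the r=5 cylinder at (-3.5, 12.5) misses the remaining region (no effect) — 1 connected region. The result has 1 disconnected region.

1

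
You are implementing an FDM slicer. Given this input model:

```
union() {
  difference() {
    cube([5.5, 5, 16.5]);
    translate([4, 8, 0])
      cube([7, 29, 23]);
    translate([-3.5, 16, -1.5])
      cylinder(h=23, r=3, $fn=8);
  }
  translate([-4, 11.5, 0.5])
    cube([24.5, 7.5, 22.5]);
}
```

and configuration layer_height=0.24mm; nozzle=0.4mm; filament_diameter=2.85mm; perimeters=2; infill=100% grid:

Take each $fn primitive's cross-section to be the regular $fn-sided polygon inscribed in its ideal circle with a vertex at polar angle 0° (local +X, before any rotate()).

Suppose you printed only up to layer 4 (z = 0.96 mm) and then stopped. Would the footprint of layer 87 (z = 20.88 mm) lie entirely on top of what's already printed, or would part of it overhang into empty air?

Compare the two slices. At z = 0.96: the 5.5×5 cube contributes its full rectangle (area 27.50 mm²); the cube at (4, 8) is present — its section is the full 7×29 rectangle (area 203.00 mm²); the r=3 cylinder at (-3.5, 16) contributes a regular 8-gon of circumradius 3 (area = (8/2)·3.000²·sin(360°/8) = 25.46 mm²); After the difference (first − rest): starting from the 5.5×5 cube (27.50 mm²), the 7×29 cube at (4, 8) misses the remaining region (no effect); the r=3 cylinder at (-3.5, 16) misses the remaining region (no effect) — area = 27.50 mm²; the 24.5×7.5 cube at (-4, 11.5) contributes its full rectangle (area 183.75 mm²); Combining (union): the 2 present regions are separate (no shared area or edge), so areas and boundary lengths simply add and each stays a separate island — area = 211.25 mm². At z = 20.88: the cube is absent (z outside [0, 16.5]); the cube at (4, 8) (footprint 7×29) is included at this height (area 203.00 mm²); the r=3 cylinder at (-3.5, 16) contributes a regular 8-gon of circumradius 3 (area = (8/2)·3.000²·sin(360°/8) = 25.46 mm²); Taking the first minus the rest: the first operand is absent here, so nothing remains; the cube at (-4, 11.5) is present — its section is the full 24.5×7.5 rectangle (area 183.75 mm²); Taking the union: only the 24.5×7.5 cube at (-4, 11.5) is present, so the union is just that shape — area = 183.75 mm². Checking containment: the cross-section at z = 20.88 is a subset of the cross-section at z = 0.96.

entirely on top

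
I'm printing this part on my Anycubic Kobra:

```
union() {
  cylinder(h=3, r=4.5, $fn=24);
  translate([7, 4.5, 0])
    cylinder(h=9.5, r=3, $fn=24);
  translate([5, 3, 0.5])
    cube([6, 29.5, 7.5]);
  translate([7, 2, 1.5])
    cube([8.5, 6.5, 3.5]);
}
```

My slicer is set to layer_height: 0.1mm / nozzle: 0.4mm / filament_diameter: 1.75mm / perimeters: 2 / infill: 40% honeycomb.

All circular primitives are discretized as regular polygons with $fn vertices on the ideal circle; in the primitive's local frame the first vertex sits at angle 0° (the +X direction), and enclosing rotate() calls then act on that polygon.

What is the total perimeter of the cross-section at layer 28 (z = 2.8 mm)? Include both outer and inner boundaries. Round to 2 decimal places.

At z = 2.8 mm: the r=4.5 cylinder gives a regular 24-gon of circumradius 4.5 (constant along its height) (perimeter = 2·24·4.500·sin(180°/24) = 28.19 mm); the cylinder at (7, 4.5): section is a regular 24-gon, circumradius r=3 (perimeter = 2·24·3.000·sin(180°/24) = 18.80 mm); the cube at (5, 3) (footprint 6×29.5) is included at this height (perimeter 71.00 mm); the cube at (7, 2) is present — its section is the full 8.5×6.5 rectangle (perimeter 30.00 mm); Taking the union: the regions partially overlap (shared area 43.92 mm²), so the edge portions inside another operand are dropped and the merged outline is re-measured after clipping — boundary = 110.78 mm. Overall, the cross-section has 2 separate islands. Total boundary length (outer) = 110.78 mm.

110.78 mm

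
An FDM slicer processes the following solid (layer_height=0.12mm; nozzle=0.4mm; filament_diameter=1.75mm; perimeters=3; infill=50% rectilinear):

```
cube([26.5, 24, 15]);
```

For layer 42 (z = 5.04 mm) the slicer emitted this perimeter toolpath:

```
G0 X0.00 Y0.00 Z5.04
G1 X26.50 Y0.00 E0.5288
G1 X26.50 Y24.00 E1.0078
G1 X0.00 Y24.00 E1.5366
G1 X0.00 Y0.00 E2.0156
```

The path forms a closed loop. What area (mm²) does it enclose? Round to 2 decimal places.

Apply the shoelace formula to the sequence of (X, Y) vertices; enclosed area = 636.00 mm².

636.00 mm²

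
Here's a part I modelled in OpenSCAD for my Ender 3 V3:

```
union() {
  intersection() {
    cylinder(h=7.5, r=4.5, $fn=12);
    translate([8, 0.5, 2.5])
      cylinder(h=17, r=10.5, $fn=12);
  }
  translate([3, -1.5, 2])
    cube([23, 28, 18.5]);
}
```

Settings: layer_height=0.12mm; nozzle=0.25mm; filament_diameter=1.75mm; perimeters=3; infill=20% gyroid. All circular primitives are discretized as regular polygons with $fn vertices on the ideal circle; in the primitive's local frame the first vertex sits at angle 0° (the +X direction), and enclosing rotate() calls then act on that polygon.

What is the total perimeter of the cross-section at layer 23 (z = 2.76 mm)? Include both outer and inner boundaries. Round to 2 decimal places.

At z = 2.76 mm: the r=4.5 cylinder gives a regular 12-gon of circumradius 4.5 (constant along its height) (perimeter = 2·12·4.500·sin(180°/12) = 27.95 mm); the r=10.5 cylinder at (8, 0.5) gives a regular 12-gon of circumradius 10.5 (constant along its height) (perimeter = 2·12·10.500·sin(180°/12) = 65.22 mm); Keeping only the common overlap: the r=10.5 cylinder at (8, 0.5) partially overlaps the r=4.5 cylinder; clipping to the common part keeps 46.89 mm² — boundary = 25.41 mm; the cube at (3, -1.5) is present — its section is the full 23×28 rectangle (perimeter 102.00 mm); Merging all regions: the regions partially overlap (shared area 5.05 mm²), so the edge portions inside another operand are dropped and the merged outline is re-measured after clipping — boundary = 116.51 mm. Overall, the cross-section is a single solid region. Total boundary length (outer) = 116.51 mm.

116.51 mm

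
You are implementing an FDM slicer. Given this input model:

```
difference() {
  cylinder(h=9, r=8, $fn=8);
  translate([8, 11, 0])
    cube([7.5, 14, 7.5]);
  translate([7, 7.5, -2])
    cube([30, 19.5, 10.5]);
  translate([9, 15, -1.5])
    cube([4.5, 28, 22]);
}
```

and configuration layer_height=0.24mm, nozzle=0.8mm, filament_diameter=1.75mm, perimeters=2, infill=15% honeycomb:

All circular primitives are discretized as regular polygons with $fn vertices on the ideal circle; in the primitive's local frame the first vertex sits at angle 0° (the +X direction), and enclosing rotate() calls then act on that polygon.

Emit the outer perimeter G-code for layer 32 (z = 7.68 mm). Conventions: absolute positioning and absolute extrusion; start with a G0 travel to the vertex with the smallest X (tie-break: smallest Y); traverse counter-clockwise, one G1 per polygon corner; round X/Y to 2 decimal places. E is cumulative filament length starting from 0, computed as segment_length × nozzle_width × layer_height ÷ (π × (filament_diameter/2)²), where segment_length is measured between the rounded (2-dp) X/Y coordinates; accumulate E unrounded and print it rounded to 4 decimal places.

G0 X-8.00 Y0.00 Z7.68
G1 X-5.66 Y-5.66 E0.4889
G1 X0.00 Y-8.00 E0.9778
G1 X5.66 Y-5.66 E1.4667
G1 X8.00 Y0.00 E1.9556
G1 X5.66 Y5.66 E2.4445
G1 X0.00 Y8.00 E2.9334
G1 X-5.66 Y5.66 E3.4223
G1 X-8.00 Y0.00 E3.9112

At z = 7.68 mm: the r=8 cylinder contributes a regular 8-gon of circumradius 8; the cube at (8, 11) does not reach this height (z outside [0, 7.5]); the 30×19.5 cube at (7, 7.5) contributes its full rectangle; the 4.5×28 cube at (9, 15) contributes its full rectangle; Taking the first minus the rest: starting from the r=8 cylinder, the 30×19.5 cube at (7, 7.5) misses the remaining region (no effect); the 4.5×28 cube at (9, 15) misses the remaining region (no effect) — 1 connected region. The outline is a single polygon with 8 vertices. Extrusion per mm of travel: 0.8 × 0.24 / (π × 0.875²) = 0.079824. Accumulating E over each segment gives final E = 3.9112.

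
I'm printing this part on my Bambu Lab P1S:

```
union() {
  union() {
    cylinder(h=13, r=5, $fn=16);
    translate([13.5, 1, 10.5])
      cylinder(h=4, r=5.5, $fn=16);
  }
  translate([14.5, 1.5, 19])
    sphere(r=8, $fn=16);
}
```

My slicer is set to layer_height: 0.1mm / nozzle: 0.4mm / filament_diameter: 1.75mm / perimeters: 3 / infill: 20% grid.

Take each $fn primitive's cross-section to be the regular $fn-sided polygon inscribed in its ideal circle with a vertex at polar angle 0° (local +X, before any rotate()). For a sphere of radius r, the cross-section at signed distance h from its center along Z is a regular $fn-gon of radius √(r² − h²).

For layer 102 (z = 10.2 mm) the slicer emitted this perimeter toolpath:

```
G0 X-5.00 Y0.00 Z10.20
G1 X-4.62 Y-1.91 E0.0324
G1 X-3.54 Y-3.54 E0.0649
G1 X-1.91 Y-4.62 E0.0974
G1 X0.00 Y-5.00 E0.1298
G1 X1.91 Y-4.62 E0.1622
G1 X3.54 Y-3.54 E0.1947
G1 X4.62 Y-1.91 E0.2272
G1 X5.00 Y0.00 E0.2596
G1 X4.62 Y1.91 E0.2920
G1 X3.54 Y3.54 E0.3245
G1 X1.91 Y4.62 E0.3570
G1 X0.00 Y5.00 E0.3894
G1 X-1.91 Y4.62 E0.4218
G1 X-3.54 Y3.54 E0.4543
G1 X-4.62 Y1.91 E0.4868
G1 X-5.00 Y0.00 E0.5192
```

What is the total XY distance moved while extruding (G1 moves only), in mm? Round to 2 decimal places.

31.22 mm

Sum the Euclidean lengths of each G1 segment: total = 31.22 mm.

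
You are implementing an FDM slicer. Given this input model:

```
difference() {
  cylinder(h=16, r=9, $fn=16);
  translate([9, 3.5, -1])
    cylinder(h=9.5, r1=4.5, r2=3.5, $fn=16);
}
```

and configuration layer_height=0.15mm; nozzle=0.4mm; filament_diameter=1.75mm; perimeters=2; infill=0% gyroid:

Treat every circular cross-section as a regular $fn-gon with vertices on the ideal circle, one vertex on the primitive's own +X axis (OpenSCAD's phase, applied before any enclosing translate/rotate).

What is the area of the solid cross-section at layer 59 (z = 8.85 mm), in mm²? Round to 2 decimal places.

At z = 8.85 mm: the r=9 cylinder gives a regular 16-gon of circumradius 9 (constant along its height) (area = (16/2)·9.000²·sin(360°/16) = 247.98 mm²); the cone at (9, 3.5) is absent (z outside [-1, 8.5]); Taking the first minus the rest: none of the subtracted shapes is present at this height, so the r=9 cylinder is unchanged — area = 247.98 mm². Overall, the cross-section is a single solid region. Net area = 247.98 mm².

247.98 mm²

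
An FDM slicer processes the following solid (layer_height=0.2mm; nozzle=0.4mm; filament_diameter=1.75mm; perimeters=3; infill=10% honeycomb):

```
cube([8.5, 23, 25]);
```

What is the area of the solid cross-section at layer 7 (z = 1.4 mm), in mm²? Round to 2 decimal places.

At z = 1.4 mm: the cube (footprint 8.5×23) is included at this height (area 195.50 mm²). Overall, the cross-section is a single solid region. Net area = 195.50 mm².

195.50 mm²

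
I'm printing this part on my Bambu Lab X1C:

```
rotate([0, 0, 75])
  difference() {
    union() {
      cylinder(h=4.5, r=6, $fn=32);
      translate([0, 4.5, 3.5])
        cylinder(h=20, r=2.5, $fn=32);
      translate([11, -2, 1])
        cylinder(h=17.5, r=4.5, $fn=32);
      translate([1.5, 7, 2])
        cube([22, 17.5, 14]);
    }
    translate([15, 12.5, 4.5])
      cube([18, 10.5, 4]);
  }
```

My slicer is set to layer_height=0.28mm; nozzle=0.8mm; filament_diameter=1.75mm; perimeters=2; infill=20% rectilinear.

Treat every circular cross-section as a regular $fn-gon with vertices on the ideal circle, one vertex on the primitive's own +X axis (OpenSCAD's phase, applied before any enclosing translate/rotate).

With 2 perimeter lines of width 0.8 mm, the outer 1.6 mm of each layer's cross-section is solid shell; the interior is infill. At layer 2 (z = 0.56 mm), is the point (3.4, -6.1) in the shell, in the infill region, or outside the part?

outside

At z = 0.56 mm: the r=6 cylinder gives a regular 32-gon of circumradius 6 (constant along its height); the cylinder at (0, 4.5) is absent (z outside [3.5, 23.5]); the cylinder at (11, -2) is absent (z outside [1, 18.5]); the cube at (1.5, 7) does not reach this height (z outside [2, 16]); Merging all regions: only the r=6 cylinder is present, so the union is just that shape — 1 connected region; the cube at (15, 12.5) is not intersected at this z (z outside [4.5, 8.5]); After the difference (first − rest): none of the subtracted shapes is present at this height, so that combined region is unchanged — 1 connected region; (whole slice rotated 75° about Z — lengths, areas and connectivity unchanged). Overall, the cross-section is a single solid region. Undo the 75° rotation: the query point maps to (-5.012, -4.863) in the un-rotated model frame. The nearest boundary edge runs (-4.99, -3.33)→(-4.24, -4.24); distance from the point to it = 0.99 mm. The point is not inside any of the regions above, so it lies outside the cross-section (0.99 mm from the nearest boundary).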